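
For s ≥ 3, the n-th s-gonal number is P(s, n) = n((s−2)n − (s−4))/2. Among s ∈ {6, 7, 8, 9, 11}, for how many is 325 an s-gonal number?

2

s = 6: P(6, 13) = 325. ✓
s = 7: P(7, 11) = 286 and P(7, 12) = 342; 325 is not s-gonal.
s = 8: P(8, 10) = 280 and P(8, 11) = 341; 325 is not s-gonal.
s = 9: P(9, 10) = 325. ✓
s = 11: P(11, 8) = 260 and P(11, 9) = 333; 325 is not s-gonal.
Hits: s ∈ {6, 9} → 2.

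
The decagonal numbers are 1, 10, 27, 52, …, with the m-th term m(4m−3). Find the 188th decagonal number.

140812

The 188th decagonal number is n(4n−3) with n = 188.
188·(4·188 − 3) = 188·749 = 140812.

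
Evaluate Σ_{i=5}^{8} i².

174

Σ_{i=5}^{8} i² = 204 − 30 = 174.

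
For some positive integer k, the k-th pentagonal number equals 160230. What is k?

Set n(3n−1)/2 = 160230, giving 3n² − n − 320460 = 0.
The discriminant is 1 + 24·160230 = 3845521, and √3845521 = 1961.
So n = (1 + 1961) / 6 = 1962/6 = 327.

327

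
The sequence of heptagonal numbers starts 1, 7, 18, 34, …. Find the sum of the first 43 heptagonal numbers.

67166

Σ i(5i−3)/2 = (5Σi² − 3Σi) / 2 over i = 1..43.
Σi = 946 and Σi² = 27434.
(5·27434 − 3·946) / 2 = 134332/2 = 67166.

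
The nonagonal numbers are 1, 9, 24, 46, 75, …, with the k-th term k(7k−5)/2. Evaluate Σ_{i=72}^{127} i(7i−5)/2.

1977724

Σ i(7i−5)/2 = (7Σi² − 5Σi) / 2 over i = 72..127.
Σi = 8128 − 2556 = 5572 and Σi² = 690880 − 121836 = 569044.
(7·569044 − 5·5572) / 2 = 3955448/2 = 1977724.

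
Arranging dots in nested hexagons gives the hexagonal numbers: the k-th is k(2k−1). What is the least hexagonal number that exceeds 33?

45

Solve n(2n−1) > 33 for integer n.
The largest n with value ≤ 33 is 4 (since 28 ≤ 33 < 45), so the first above is n = 5, value 45.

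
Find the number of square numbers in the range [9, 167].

The n-th square number is n².
Smallest index with value ≥ 9: n = 3 (giving 9).
Largest index with value ≤ 167: n = 12 (giving 144).
Indices 3 through 12: 10 terms.

10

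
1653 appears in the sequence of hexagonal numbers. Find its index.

29

Set n(2n−1) = 1653, giving 2n² − n − 1653 = 0.
The discriminant is 1 + 8·1653 = 13225, and √13225 = 115.
So n = (1 + 115) / 4 = 116/4 = 29.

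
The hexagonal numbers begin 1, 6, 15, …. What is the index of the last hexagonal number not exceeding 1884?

Solve n(2n−1) ≤ 1884 for integer n.
n = 30 gives 1770 ≤ 1884, while n = 31 gives 1891 > 1884; so the answer is index 30.

30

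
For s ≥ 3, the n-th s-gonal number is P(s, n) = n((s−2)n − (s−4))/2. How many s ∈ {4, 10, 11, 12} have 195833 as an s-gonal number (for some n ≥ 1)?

1

s = 4: P(4, 442) = 195364 and P(4, 443) = 196249; 195833 is not s-gonal.
s = 10: P(10, 221) = 194701 and P(10, 222) = 196470; 195833 is not s-gonal.
s = 11: P(11, 209) = 195833. ✓
s = 12: P(12, 198) = 195228 and P(12, 199) = 197209; 195833 is not s-gonal.
Hits: s ∈ {11} → 1.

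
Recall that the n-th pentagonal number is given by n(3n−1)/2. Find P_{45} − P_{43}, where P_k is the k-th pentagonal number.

45·(3·45 − 1)/2 = 3015 and 43·(3·43 − 1)/2 = 2752.
Difference: 3015 − 2752 = 263.

263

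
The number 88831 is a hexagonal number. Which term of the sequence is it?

211

Set n(2n−1) = 88831, giving 2n² − n − 88831 = 0.
The discriminant is 1 + 8·88831 = 710649, and √710649 = 843.
So n = (1 + 843) / 4 = 844/4 = 211.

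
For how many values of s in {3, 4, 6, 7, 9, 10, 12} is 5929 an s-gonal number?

s = 3: P(3, 108) = 5886 and P(3, 109) = 5995; 5929 is not s-gonal.
s = 4: P(4, 77) = 5929. ✓
s = 6: P(6, 54) = 5778 and P(6, 55) = 5995; 5929 is not s-gonal.
s = 7: P(7, 49) = 5929. ✓
s = 9: P(9, 41) = 5781 and P(9, 42) = 6069; 5929 is not s-gonal.
s = 10: P(10, 38) = 5662 and P(10, 39) = 5967; 5929 is not s-gonal.
s = 12: P(12, 34) = 5644 and P(12, 35) = 5985; 5929 is not s-gonal.
Hits: s ∈ {4, 7} → 2.

2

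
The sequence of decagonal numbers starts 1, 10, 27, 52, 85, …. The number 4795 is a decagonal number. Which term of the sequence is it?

Set n(4n−3) = 4795, giving 4n² − 3n − 4795 = 0.
The discriminant is 9 + 16·4795 = 76729, and √76729 = 277.
So n = (3 + 277) / 8 = 280/8 = 35.
Check: 35·(4·35 − 3) = 4795. ✓

35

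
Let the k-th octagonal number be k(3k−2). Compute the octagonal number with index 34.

3400

The 34th octagonal number is n(3n−2) with n = 34.
34·(3·34 − 2) = 34·100 = 3400.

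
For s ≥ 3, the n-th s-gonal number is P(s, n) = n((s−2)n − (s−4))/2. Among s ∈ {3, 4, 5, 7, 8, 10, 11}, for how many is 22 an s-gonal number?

1

s = 3: P(3, 6) = 21 and P(3, 7) = 28; 22 is not s-gonal.
s = 4: P(4, 4) = 16 and P(4, 5) = 25; 22 is not s-gonal.
s = 5: P(5, 4) = 22. ✓
s = 7: P(7, 3) = 18 and P(7, 4) = 34; 22 is not s-gonal.
s = 8: P(8, 3) = 21 and P(8, 4) = 40; 22 is not s-gonal.
s = 10: P(10, 2) = 10 and P(10, 3) = 27; 22 is not s-gonal.
s = 11: P(11, 2) = 11 and P(11, 3) = 30; 22 is not s-gonal.
Hits: s ∈ {5} → 1.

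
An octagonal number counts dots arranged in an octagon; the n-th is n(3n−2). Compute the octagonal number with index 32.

32·(3·32 − 2) = 32·94 = 3008.

3008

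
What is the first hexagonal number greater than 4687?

Solve n(2n−1) > 4687 for integer n.
The largest n with value ≤ 4687 is 48 (since 4560 ≤ 4687 < 4753), so the first above is n = 49, value 4753.

4753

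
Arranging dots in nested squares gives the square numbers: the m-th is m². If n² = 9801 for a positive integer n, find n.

We need n² = 9801, so n = √9801 = 99.

99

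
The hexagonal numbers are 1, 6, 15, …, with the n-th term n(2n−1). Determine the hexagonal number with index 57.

6441

The 57th hexagonal number is n(2n−1) with n = 57.
57·(2·57 − 1) = 57·113 = 6441.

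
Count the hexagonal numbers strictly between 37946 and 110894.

98

The n-th hexagonal number is n(2n−1).
Smallest index with value > 37946: n = 138 (giving 37950).
Largest index with value < 110894: n = 235 (giving 110215).
Indices 138 through 235: 98 terms.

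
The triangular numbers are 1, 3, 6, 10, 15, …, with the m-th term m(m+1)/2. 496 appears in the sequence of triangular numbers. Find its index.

Set n(n+1)/2 = 496, giving n² + n − 992 = 0.
The discriminant is 1 + 8·496 = 3969, and √3969 = 63.
So n = (-1 + 63) / 2 = 62/2 = 31.
Check: 31·32/2 = 496. ✓

31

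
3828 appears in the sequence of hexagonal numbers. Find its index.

44

Set n(2n−1) = 3828, giving 2n² − n − 3828 = 0.
The discriminant is 1 + 8·3828 = 30625, and √30625 = 175.
So n = (1 + 175) / 4 = 176/4 = 44.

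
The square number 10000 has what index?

100

We need n² = 10000, so n = √10000 = 100.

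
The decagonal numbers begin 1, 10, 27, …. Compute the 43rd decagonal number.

The 43rd decagonal number is n(4n−3) with n = 43.
43·(4·43 − 3) = 43·169 = 7267.

7267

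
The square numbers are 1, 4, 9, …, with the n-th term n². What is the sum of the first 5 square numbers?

Σ_{i=1}^{5} i² = 5·6·11/6 = 55.

55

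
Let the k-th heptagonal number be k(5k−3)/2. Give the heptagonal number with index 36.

3186

36·(5·36 − 3)/2 = 36·177/2 = 3186.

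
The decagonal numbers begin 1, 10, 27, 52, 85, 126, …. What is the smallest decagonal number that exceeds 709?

742

Solve n(4n−3) > 709 for integer n.
The largest n with value ≤ 709 is 13 (since 637 ≤ 709 < 742), so the first above is n = 14, value 742.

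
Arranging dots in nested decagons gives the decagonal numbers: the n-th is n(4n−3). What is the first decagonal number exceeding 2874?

Solve n(4n−3) > 2874 for integer n.
The largest n with value ≤ 2874 is 27 (since 2835 ≤ 2874 < 3052), so the first above is n = 28, value 3052.

3052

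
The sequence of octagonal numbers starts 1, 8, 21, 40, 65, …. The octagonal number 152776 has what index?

226

Set n(3n−2) = 152776, giving 3n² − 2n − 152776 = 0.
So n = (2 + 1354) / 6 = 1356/6 = 226.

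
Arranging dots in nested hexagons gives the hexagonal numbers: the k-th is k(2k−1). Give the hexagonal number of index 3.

The 3rd hexagonal number is n(2n−1) with n = 3.
3·(2·3 − 1) = 3·5 = 15.

15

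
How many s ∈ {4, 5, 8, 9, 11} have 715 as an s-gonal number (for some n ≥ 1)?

s = 4: P(4, 26) = 676 and P(4, 27) = 729; 715 is not s-gonal.
s = 5: P(5, 22) = 715. ✓
s = 8: P(8, 15) = 645 and P(8, 16) = 736; 715 is not s-gonal.
s = 9: P(9, 14) = 651 and P(9, 15) = 750; 715 is not s-gonal.
s = 11: P(11, 13) = 715. ✓
Hits: s ∈ {5, 11} → 2.

2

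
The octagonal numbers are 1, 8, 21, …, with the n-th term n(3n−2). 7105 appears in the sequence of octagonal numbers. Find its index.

49

Set n(3n−2) = 7105, giving 3n² − 2n − 7105 = 0.
The discriminant is 4 + 12·7105 = 85264, and √85264 = 292.
So n = (2 + 292) / 6 = 294/6 = 49.
Check: 49·(3·49 − 2) = 7105. ✓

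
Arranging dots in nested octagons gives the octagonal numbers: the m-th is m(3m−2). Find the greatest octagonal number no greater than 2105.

Solve n(3n−2) ≤ 2105 for integer n.
n = 26 gives 1976 ≤ 2105, while n = 27 gives 2133 > 2105; so the answer is 1976.

1976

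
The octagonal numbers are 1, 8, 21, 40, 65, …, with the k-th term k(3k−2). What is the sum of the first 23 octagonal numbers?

Σ i(3i−2) = 3Σi² − 2Σi over i = 1..23.
Σi = 276 and Σi² = 4324.
3·4324 − 2·276 = 12420.

12420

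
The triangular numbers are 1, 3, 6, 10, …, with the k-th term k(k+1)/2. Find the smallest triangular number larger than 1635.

1653

Solve n(n+1)/2 > 1635 for integer n.
The largest n with value ≤ 1635 is 56 (since 1596 ≤ 1635 < 1653), so the first above is n = 57, value 1653.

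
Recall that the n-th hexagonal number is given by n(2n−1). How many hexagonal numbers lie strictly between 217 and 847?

10

The n-th hexagonal number is n(2n−1).
Smallest index with value > 217: n = 11 (giving 231).
Largest index with value < 847: n = 20 (giving 780).
Indices 11 through 20: 10 terms.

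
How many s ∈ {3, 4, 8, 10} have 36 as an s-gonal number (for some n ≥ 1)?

2

s = 3: P(3, 8) = 36. ✓
s = 4: P(4, 6) = 36. ✓
s = 8: P(8, 3) = 21 and P(8, 4) = 40; 36 is not s-gonal.
s = 10: P(10, 3) = 27 and P(10, 4) = 52; 36 is not s-gonal.
Hits: s ∈ {3, 4} → 2.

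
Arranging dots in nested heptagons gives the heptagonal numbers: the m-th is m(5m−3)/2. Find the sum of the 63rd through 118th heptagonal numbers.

1175608

Σ i(5i−3)/2 = (5Σi² − 3Σi) / 2 over i = 63..118.
Σi = 7021 − 1953 = 5068 and Σi² = 554659 − 81375 = 473284.
(5·473284 − 3·5068) / 2 = 2351216/2 = 1175608.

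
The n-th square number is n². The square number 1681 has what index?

41

We need n² = 1681, so n = √1681 = 41.
Check: 41² = 1681. ✓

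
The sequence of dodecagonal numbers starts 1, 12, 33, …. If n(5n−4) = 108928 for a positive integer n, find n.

148

Set n(5n−4) = 108928, giving 5n² − 4n − 108928 = 0.
The discriminant is 16 + 20·108928 = 2178576, and √2178576 = 1476.
So n = (4 + 1476) / 10 = 1480/10 = 148.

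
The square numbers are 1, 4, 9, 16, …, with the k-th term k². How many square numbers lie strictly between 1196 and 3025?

20

The n-th square number is n².
Smallest index with value > 1196: n = 35 (giving 1225).
Largest index with value < 3025: n = 54 (giving 2916).
Indices 35 through 54: 20 terms.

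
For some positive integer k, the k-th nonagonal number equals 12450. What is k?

Set n(7n−5)/2 = 12450, giving 7n² − 5n − 24900 = 0.
So n = (5 + 835) / 14 = 840/14 = 60.

60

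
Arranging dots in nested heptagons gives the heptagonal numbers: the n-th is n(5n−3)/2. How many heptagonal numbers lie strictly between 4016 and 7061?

The n-th heptagonal number is n(5n−3)/2.
Smallest index with value > 4016: n = 41 (giving 4141).
Largest index with value < 7061: n = 53 (giving 6943).
Indices 41 through 53: 13 terms.

13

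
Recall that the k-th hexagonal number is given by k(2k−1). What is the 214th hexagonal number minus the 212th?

1702

214·(2·214 − 1) = 91378 and 212·(2·212 − 1) = 89676.
Difference: 91378 − 89676 = 1702.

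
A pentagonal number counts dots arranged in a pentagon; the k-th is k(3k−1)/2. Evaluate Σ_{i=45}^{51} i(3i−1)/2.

Σ i(3i−1)/2 = (3Σi² − Σi) / 2 over i = 45..51.
Σi = 1326 − 990 = 336 and Σi² = 45526 − 29370 = 16156.
(3·16156 − 1·336) / 2 = 48132/2 = 24066.

24066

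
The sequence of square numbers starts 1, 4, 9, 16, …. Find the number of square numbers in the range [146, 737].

The n-th square number is n².
Smallest index with value ≥ 146: n = 13 (giving 169).
Largest index with value ≤ 737: n = 27 (giving 729).
Indices 13 through 27: 15 terms.

15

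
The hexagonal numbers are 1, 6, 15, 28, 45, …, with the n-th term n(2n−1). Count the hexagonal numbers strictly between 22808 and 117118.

The n-th hexagonal number is n(2n−1).
Smallest index with value > 22808: n = 108 (giving 23220).
Largest index with value < 117118: n = 242 (giving 116886).
Indices 108 through 242: 135 terms.

135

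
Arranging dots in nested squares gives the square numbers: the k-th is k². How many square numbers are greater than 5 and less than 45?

The n-th square number is n².
Smallest index with value > 5: n = 3 (giving 9).
Largest index with value < 45: n = 6 (giving 36).
Indices 3 through 6: 4 terms.

4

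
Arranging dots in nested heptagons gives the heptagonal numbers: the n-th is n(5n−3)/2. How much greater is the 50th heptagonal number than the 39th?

2431

50·(5·50 − 3)/2 = 6175 and 39·(5·39 − 3)/2 = 3744.
Difference: 6175 − 3744 = 2431.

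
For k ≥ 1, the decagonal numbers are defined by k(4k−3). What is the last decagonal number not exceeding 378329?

Solve n(4n−3) ≤ 378329 for integer n.
n = 307 gives 376075 ≤ 378329, while n = 308 gives 378532 > 378329; so the answer is 376075.

376075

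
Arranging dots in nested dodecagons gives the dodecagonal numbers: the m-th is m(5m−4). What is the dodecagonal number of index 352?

618112

The 352nd dodecagonal number is n(5n−4) with n = 352.
352·(5·352 − 4) = 352·1756 = 618112.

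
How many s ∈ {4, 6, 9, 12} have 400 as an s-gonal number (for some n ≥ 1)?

1

s = 4: P(4, 20) = 400. ✓
s = 6: P(6, 14) = 378 and P(6, 15) = 435; 400 is not s-gonal.
s = 9: P(9, 11) = 396 and P(9, 12) = 474; 400 is not s-gonal.
s = 12: P(12, 9) = 369 and P(12, 10) = 460; 400 is not s-gonal.
Hits: s ∈ {4} → 1.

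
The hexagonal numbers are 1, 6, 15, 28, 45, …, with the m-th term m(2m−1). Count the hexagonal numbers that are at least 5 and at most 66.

The n-th hexagonal number is n(2n−1).
Smallest index with value ≥ 5: n = 2 (giving 6).
Largest index with value ≤ 66: n = 6 (giving 66).
Indices 2 through 6: 5 terms.

5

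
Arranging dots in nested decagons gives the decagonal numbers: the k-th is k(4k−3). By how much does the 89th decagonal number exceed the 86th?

2091

89·(4·89 − 3) = 31417 and 86·(4·86 − 3) = 29326.
Difference: 31417 − 29326 = 2091.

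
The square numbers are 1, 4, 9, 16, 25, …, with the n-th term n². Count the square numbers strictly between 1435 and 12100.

The n-th square number is n².
Smallest index with value > 1435: n = 38 (giving 1444).
Largest index with value < 12100: n = 109 (giving 11881).
Indices 38 through 109: 72 terms.

72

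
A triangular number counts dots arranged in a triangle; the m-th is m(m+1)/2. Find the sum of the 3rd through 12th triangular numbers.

360

Σ i(i+1)/2 = (Σi² + Σi) / 2 over i = 3..12.
Σi = 78 − 3 = 75 and Σi² = 650 − 5 = 645.
(1·645 + 1·75) / 2 = 720/2 = 360.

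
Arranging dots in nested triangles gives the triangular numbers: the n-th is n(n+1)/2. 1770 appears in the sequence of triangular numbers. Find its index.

59

Set n(n+1)/2 = 1770, giving n² + n − 3540 = 0.
So n = (-1 + 119) / 2 = 118/2 = 59.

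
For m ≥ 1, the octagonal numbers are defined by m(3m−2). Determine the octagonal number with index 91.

91·(3·91 − 2) = 91·271 = 24661.

24661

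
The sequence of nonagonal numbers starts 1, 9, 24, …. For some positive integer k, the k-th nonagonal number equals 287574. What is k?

Set n(7n−5)/2 = 287574, giving 7n² − 5n − 575148 = 0.
The discriminant is 25 + 56·287574 = 16104169, and √16104169 = 4013.
So n = (5 + 4013) / 14 = 4018/14 = 287.

287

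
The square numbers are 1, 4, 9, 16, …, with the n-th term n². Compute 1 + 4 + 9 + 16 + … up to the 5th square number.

Σ_{i=1}^{5} i² = 5·6·11/6 = 55.

55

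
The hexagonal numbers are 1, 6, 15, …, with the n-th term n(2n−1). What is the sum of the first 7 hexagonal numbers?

Σ i(2i−1) = 2Σi² − Σi over i = 1..7.
Σi = 28 and Σi² = 140.
2·140 − 1·28 = 252.

252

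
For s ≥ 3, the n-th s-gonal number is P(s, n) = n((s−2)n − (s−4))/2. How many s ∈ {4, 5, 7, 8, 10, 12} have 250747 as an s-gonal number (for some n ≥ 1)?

1

s = 4: P(4, 500) = 250000 and P(4, 501) = 251001; 250747 is not s-gonal.
s = 5: P(5, 409) = 250717 and P(5, 410) = 251945; 250747 is not s-gonal.
s = 7: P(7, 317) = 250747. ✓
s = 8: P(8, 289) = 249985 and P(8, 290) = 251720; 250747 is not s-gonal.
s = 10: P(10, 250) = 249250 and P(10, 251) = 251251; 250747 is not s-gonal.
s = 12: P(12, 224) = 249984 and P(12, 225) = 252225; 250747 is not s-gonal.
Hits: s ∈ {7} → 1.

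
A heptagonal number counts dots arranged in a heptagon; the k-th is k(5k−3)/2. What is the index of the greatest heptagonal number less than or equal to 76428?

175

Solve n(5n−3)/2 ≤ 76428 for integer n.
n = 175 gives 76300 ≤ 76428, while n = 176 gives 77176 > 76428; so the answer is index 175.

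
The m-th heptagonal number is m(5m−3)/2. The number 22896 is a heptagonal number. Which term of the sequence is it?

96

Set n(5n−3)/2 = 22896, giving 5n² − 3n − 45792 = 0.
The discriminant is 9 + 40·22896 = 915849, and √915849 = 957.
So n = (3 + 957) / 10 = 960/10 = 96.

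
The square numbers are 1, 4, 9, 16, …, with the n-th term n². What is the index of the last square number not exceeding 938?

Solve n² ≤ 938 for integer n.
n = 30 gives 900 ≤ 938, while n = 31 gives 961 > 938; so the answer is index 30.

30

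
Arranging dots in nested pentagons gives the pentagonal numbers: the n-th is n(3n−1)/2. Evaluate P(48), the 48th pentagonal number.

3432

48·(3·48 − 1)/2 = 48·143/2 = 3432.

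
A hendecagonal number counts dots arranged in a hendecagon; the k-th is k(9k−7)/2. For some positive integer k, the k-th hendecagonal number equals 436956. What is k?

Set n(9n−7)/2 = 436956, giving 9n² − 7n − 873912 = 0.
The discriminant is 49 + 72·436956 = 31460881, and √31460881 = 5609.
So n = (7 + 5609) / 18 = 5616/18 = 312.
Check: 312·(9·312 − 7)/2 = 436956. ✓

312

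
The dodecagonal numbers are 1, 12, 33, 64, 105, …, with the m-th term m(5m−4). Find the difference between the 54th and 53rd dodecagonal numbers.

531

Consecutive dodecagonal numbers differ by 10n − 9: here 10·54 − 9 = 531.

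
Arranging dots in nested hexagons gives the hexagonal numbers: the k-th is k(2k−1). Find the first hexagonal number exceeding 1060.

1128

Solve n(2n−1) > 1060 for integer n.
The largest n with value ≤ 1060 is 23 (since 1035 ≤ 1060 < 1128), so the first above is n = 24, value 1128.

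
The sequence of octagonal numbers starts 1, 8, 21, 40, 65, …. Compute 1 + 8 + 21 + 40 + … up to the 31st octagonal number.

30256

Σ i(3i−2) = 3Σi² − 2Σi over i = 1..31.
Σi = 496 and Σi² = 10416.
3·10416 − 2·496 = 30256.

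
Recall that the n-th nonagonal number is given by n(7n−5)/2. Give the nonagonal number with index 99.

34056

99·(7·99 − 5)/2 = 99·688/2 = 99·344 = 34056.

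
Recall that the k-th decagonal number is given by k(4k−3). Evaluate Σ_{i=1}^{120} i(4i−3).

2311100

Σ i(4i−3) = 4Σi² − 3Σi over i = 1..120.
Σi = 7260 and Σi² = 583220.
4·583220 − 3·7260 = 2311100.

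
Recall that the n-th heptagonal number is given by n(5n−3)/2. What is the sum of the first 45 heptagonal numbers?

Σ i(5i−3)/2 = (5Σi² − 3Σi) / 2 over i = 1..45.
Σi = 1035 and Σi² = 31395.
(5·31395 − 3·1035) / 2 = 153870/2 = 76935.

76935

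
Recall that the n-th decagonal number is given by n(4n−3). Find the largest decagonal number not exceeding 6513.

6280

Solve n(4n−3) ≤ 6513 for integer n.
n = 40 gives 6280 ≤ 6513, while n = 41 gives 6601 > 6513; so the answer is 6280.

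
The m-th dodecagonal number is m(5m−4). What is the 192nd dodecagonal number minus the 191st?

Consecutive dodecagonal numbers differ by 10n − 9: here 10·192 − 9 = 1911.

1911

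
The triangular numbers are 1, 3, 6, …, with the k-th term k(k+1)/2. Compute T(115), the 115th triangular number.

The 115th triangular number is n(n+1)/2 with n = 115.
115·116/2 = 13340/2 = 6670.

6670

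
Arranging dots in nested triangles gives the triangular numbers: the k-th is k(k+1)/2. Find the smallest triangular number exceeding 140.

Solve n(n+1)/2 > 140 for integer n.
The largest n with value ≤ 140 is 16 (since 136 ≤ 140 < 153), so the first above is n = 17, value 153.

153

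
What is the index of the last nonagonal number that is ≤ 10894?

56

Solve n(7n−5)/2 ≤ 10894 for integer n.
n = 56 gives 10836 ≤ 10894, while n = 57 gives 11229 > 10894; so the answer is index 56.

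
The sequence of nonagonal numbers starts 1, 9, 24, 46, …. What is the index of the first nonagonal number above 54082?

Solve n(7n−5)/2 > 54082 for integer n.
The largest n with value ≤ 54082 is 124 (since 53506 ≤ 54082 < 54375), so the first above is n = 125, value 54375.

125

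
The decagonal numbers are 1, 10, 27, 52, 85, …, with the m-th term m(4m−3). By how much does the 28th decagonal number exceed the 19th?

28·(4·28 − 3) = 3052 and 19·(4·19 − 3) = 1387.
Difference: 3052 − 1387 = 1665.

1665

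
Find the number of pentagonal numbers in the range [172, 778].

The n-th pentagonal number is n(3n−1)/2.
Smallest index with value ≥ 172: n = 11 (giving 176).
Largest index with value ≤ 778: n = 22 (giving 715).
Indices 11 through 22: 12 terms.

12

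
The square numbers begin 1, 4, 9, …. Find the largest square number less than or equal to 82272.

81796

Solve n² ≤ 82272 for integer n.
n = 286 gives 81796 ≤ 82272, while n = 287 gives 82369 > 82272; so the answer is 81796.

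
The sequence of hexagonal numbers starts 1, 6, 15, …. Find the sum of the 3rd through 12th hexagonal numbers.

1215

Σ i(2i−1) = 2Σi² − Σi over i = 3..12.
Σi = 78 − 3 = 75 and Σi² = 650 − 5 = 645.
2·645 − 1·75 = 1215.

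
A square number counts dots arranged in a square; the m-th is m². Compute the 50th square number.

2500

The 50th square number is n² with n = 50.
50² = 2500.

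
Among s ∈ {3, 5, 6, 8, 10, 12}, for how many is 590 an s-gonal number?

1

s = 3: P(3, 33) = 561 and P(3, 34) = 595; 590 is not s-gonal.
s = 5: P(5, 20) = 590. ✓
s = 6: P(6, 17) = 561 and P(6, 18) = 630; 590 is not s-gonal.
s = 8: P(8, 14) = 560 and P(8, 15) = 645; 590 is not s-gonal.
s = 10: P(10, 12) = 540 and P(10, 13) = 637; 590 is not s-gonal.
s = 12: P(12, 11) = 561 and P(12, 12) = 672; 590 is not s-gonal.
Hits: s ∈ {5} → 1.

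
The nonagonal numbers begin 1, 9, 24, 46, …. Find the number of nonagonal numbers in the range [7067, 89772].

The n-th nonagonal number is n(7n−5)/2.
Smallest index with value ≥ 7067: n = 46 (giving 7291).
Largest index with value ≤ 89772: n = 160 (giving 89200).
Indices 46 through 160: 115 terms.

115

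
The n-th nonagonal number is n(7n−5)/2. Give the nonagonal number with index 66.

15081

The 66th nonagonal number is n(7n−5)/2 with n = 66.
66·(7·66 − 5)/2 = 66·457/2 = 15081.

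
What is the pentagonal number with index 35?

The 35th pentagonal number is n(3n−1)/2 with n = 35.
35·(3·35 − 1)/2 = 35·104/2 = 35·52 = 1820.

1820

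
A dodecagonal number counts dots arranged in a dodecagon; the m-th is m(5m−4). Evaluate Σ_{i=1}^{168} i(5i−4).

Σ i(5i−4) = 5Σi² − 4Σi over i = 1..168.
Σi = 14196 and Σi² = 1594684.
5·1594684 − 4·14196 = 7916636.

7916636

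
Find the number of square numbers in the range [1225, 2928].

The n-th square number is n².
Smallest index with value ≥ 1225: n = 35 (giving 1225).
Largest index with value ≤ 2928: n = 54 (giving 2916).
Indices 35 through 54: 20 terms.

20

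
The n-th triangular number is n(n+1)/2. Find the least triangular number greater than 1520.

1540

Solve n(n+1)/2 > 1520 for integer n.
The largest n with value ≤ 1520 is 54 (since 1485 ≤ 1520 < 1540), so the first above is n = 55, value 1540.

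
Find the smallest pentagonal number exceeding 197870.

Solve n(3n−1)/2 > 197870 for integer n.
The largest n with value ≤ 197870 is 363 (since 197472 ≤ 197870 < 198562), so the first above is n = 364, value 198562.

198562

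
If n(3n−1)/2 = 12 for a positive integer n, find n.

3

Set n(3n−1)/2 = 12, giving 3n² − n − 24 = 0.
The discriminant is 1 + 24·12 = 289, and √289 = 17.
So n = (1 + 17) / 6 = 18/6 = 3.
Check: 3·(3·3 − 1)/2 = 12. ✓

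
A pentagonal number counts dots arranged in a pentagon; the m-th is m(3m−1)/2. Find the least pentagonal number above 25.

35

Solve n(3n−1)/2 > 25 for integer n.
The largest n with value ≤ 25 is 4 (since 22 ≤ 25 < 35), so the first above is n = 5, value 35.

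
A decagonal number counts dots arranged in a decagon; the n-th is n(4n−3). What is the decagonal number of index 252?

252·(4·252 − 3) = 252·1005 = 253260.

253260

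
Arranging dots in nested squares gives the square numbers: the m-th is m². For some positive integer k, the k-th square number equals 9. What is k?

We need n² = 9, so n = √9 = 3.
Check: 3² = 9. ✓

3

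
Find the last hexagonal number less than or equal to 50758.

50403

Solve n(2n−1) ≤ 50758 for integer n.
n = 159 gives 50403 ≤ 50758, while n = 160 gives 51040 > 50758; so the answer is 50403.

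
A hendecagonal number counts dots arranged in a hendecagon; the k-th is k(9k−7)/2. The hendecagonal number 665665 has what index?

Set n(9n−7)/2 = 665665, giving 9n² − 7n − 1331330 = 0.
The discriminant is 49 + 72·665665 = 47927929, and √47927929 = 6923.
So n = (7 + 6923) / 18 = 6930/18 = 385.
Check: 385·(9·385 − 7)/2 = 665665. ✓

385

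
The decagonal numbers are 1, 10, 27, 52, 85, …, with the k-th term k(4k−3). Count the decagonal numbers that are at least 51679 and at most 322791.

The n-th decagonal number is n(4n−3).
Smallest index with value ≥ 51679: n = 115 (giving 52555).
Largest index with value ≤ 322791: n = 284 (giving 321772).
Indices 115 through 284: 170 terms.

170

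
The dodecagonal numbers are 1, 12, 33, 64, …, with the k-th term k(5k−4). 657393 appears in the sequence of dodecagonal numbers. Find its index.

Set n(5n−4) = 657393, giving 5n² − 4n − 657393 = 0.
The discriminant is 16 + 20·657393 = 13147876, and √13147876 = 3626.
So n = (4 + 3626) / 10 = 3630/10 = 363.

363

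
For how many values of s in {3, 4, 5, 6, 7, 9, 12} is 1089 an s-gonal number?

2

s = 3: P(3, 46) = 1081 and P(3, 47) = 1128; 1089 is not s-gonal.
s = 4: P(4, 33) = 1089. ✓
s = 5: P(5, 27) = 1080 and P(5, 28) = 1162; 1089 is not s-gonal.
s = 6: P(6, 23) = 1035 and P(6, 24) = 1128; 1089 is not s-gonal.
s = 7: P(7, 21) = 1071 and P(7, 22) = 1177; 1089 is not s-gonal.
s = 9: P(9, 18) = 1089. ✓
s = 12: P(12, 15) = 1065 and P(12, 16) = 1216; 1089 is not s-gonal.
Hits: s ∈ {4, 9} → 2.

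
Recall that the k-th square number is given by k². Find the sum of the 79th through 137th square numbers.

705286

Σ_{i=79}^{137} i² = 866525 − 161239 = 705286.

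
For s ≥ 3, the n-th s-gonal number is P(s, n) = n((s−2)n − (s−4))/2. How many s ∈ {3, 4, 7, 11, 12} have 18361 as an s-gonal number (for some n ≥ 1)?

s = 3: P(3, 191) = 18336 and P(3, 192) = 18528; 18361 is not s-gonal.
s = 4: P(4, 135) = 18225 and P(4, 136) = 18496; 18361 is not s-gonal.
s = 7: P(7, 86) = 18361. ✓
s = 11: P(11, 64) = 18208 and P(11, 65) = 18785; 18361 is not s-gonal.
s = 12: P(12, 61) = 18361. ✓
Hits: s ∈ {7, 12} → 2.

2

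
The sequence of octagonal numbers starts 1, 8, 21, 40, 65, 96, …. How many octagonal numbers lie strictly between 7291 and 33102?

56

The n-th octagonal number is n(3n−2).
Smallest index with value > 7291: n = 50 (giving 7400).
Largest index with value < 33102: n = 105 (giving 32865).
Indices 50 through 105: 56 terms.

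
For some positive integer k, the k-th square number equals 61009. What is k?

We need n² = 61009, so n = √61009 = 247.

247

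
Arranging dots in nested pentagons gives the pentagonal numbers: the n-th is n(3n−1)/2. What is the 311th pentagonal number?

144926

311·(3·311 − 1)/2 = 311·932/2 = 311·466 = 144926.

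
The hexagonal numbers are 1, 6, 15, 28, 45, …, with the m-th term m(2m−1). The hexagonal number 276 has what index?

12

Set n(2n−1) = 276, giving 2n² − n − 276 = 0.
The discriminant is 1 + 8·276 = 2209, and √2209 = 47.
So n = (1 + 47) / 4 = 48/4 = 12.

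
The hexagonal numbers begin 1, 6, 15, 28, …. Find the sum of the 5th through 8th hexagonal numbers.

Σ i(2i−1) = 2Σi² − Σi over i = 5..8.
Σi = 36 − 10 = 26 and Σi² = 204 − 30 = 174.
2·174 − 1·26 = 322.

322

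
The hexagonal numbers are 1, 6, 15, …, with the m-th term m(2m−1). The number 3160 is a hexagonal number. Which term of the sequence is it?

Set n(2n−1) = 3160, giving 2n² − n − 3160 = 0.
So n = (1 + 159) / 4 = 160/4 = 40.

40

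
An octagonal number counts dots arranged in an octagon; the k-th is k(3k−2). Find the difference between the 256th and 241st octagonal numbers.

22335

256·(3·256 − 2) = 196096 and 241·(3·241 − 2) = 173761.
Difference: 196096 − 173761 = 22335.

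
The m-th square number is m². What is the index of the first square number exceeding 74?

9

Solve n² > 74 for integer n.
The largest n with value ≤ 74 is 8 (since 64 ≤ 74 < 81), so the first above is n = 9, value 81.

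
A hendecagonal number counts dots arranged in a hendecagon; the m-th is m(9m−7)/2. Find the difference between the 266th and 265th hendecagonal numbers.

2386

Consecutive hendecagonal numbers differ by 9n − 8: here 9·266 − 8 = 2386.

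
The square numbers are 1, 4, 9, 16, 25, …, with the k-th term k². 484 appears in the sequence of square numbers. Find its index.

22

We need n² = 484, so n = √484 = 22.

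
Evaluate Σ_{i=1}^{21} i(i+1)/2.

Σ i(i+1)/2 = (Σi² + Σi) / 2 over i = 1..21.
Σi = 231 and Σi² = 3311.
(1·3311 + 1·231) / 2 = 3542/2 = 1771.

1771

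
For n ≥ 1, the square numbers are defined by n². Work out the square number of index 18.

The 18th square number is n² with n = 18.
18² = 324.

324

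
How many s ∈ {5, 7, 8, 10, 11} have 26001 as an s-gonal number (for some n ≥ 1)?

1

s = 5: P(5, 131) = 25676 and P(5, 132) = 26070; 26001 is not s-gonal.
s = 7: P(7, 102) = 25857 and P(7, 103) = 26368; 26001 is not s-gonal.
s = 8: P(8, 93) = 25761 and P(8, 94) = 26320; 26001 is not s-gonal.
s = 10: P(10, 81) = 26001. ✓
s = 11: P(11, 76) = 25726 and P(11, 77) = 26411; 26001 is not s-gonal.
Hits: s ∈ {10} → 1.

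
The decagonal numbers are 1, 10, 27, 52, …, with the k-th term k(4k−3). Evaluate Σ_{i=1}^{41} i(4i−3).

Σ i(4i−3) = 4Σi² − 3Σi over i = 1..41.
Σi = 861 and Σi² = 23821.
4·23821 − 3·861 = 92701.

92701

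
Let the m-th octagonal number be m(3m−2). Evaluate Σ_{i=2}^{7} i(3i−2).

363

Σ i(3i−2) = 3Σi² − 2Σi over i = 2..7.
Σi = 28 − 1 = 27 and Σi² = 140 − 1 = 139.
3·139 − 2·27 = 363.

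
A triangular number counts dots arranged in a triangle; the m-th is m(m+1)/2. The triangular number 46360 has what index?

304

Set n(n+1)/2 = 46360, giving n² + n − 92720 = 0.
So n = (-1 + 609) / 2 = 608/2 = 304.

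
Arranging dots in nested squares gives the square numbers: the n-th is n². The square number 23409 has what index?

We need n² = 23409, so n = √23409 = 153.
Check: 153² = 23409. ✓

153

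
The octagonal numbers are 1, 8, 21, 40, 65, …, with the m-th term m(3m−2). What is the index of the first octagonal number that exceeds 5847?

45

Solve n(3n−2) > 5847 for integer n.
The largest n with value ≤ 5847 is 44 (since 5720 ≤ 5847 < 5985), so the first above is n = 45, value 5985.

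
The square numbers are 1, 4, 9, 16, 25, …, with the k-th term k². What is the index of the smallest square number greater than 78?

Solve n² > 78 for integer n.
The largest n with value ≤ 78 is 8 (since 64 ≤ 78 < 81), so the first above is n = 9, value 81.

9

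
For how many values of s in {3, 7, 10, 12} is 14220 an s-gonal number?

s = 3: P(3, 168) = 14196 and P(3, 169) = 14365; 14220 is not s-gonal.
s = 7: P(7, 75) = 13950 and P(7, 76) = 14326; 14220 is not s-gonal.
s = 10: P(10, 60) = 14220. ✓
s = 12: P(12, 53) = 13833 and P(12, 54) = 14364; 14220 is not s-gonal.
Hits: s ∈ {10} → 1.

1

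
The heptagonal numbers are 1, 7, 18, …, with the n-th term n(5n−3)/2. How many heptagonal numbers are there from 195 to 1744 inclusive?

The n-th heptagonal number is n(5n−3)/2.
Smallest index with value ≥ 195: n = 10 (giving 235).
Largest index with value ≤ 1744: n = 26 (giving 1651).
Indices 10 through 26: 17 terms.

17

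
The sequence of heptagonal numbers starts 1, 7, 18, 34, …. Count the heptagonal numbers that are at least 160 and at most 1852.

The n-th heptagonal number is n(5n−3)/2.
Smallest index with value ≥ 160: n = 9 (giving 189).
Largest index with value ≤ 1852: n = 27 (giving 1782).
Indices 9 through 27: 19 terms.

19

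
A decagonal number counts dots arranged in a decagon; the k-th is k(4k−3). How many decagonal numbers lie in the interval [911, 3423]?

14

The n-th decagonal number is n(4n−3).
Smallest index with value ≥ 911: n = 16 (giving 976).
Largest index with value ≤ 3423: n = 29 (giving 3277).
Indices 16 through 29: 14 terms.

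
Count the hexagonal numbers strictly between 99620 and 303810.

166

The n-th hexagonal number is n(2n−1).
Smallest index with value > 99620: n = 224 (giving 100128).
Largest index with value < 303810: n = 389 (giving 302253).
Indices 224 through 389: 166 terms.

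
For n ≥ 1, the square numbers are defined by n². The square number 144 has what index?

We need n² = 144, so n = √144 = 12.

12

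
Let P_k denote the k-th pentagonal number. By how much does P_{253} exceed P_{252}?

Consecutive pentagonal numbers differ by 3n − 2: here 3·253 − 2 = 757.

757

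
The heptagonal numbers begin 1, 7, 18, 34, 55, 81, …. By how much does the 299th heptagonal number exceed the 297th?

2977

299·(5·299 − 3)/2 = 223054 and 297·(5·297 − 3)/2 = 220077.
Difference: 223054 − 220077 = 2977.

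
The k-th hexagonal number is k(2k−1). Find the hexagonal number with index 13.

325

The 13th hexagonal number is n(2n−1) with n = 13.
13·(2·13 − 1) = 13·25 = 325.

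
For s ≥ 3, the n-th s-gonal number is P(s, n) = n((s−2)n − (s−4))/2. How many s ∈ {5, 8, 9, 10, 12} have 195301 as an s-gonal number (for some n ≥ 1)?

s = 5: P(5, 361) = 195301. ✓
s = 8: P(8, 255) = 194565 and P(8, 256) = 196096; 195301 is not s-gonal.
s = 9: P(9, 236) = 194346 and P(9, 237) = 195999; 195301 is not s-gonal.
s = 10: P(10, 221) = 194701 and P(10, 222) = 196470; 195301 is not s-gonal.
s = 12: P(12, 198) = 195228 and P(12, 199) = 197209; 195301 is not s-gonal.
Hits: s ∈ {5} → 1.

1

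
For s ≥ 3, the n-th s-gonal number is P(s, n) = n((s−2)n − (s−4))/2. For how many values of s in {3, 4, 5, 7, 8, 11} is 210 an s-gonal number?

s = 3: P(3, 20) = 210. ✓
s = 4: P(4, 14) = 196 and P(4, 15) = 225; 210 is not s-gonal.
s = 5: P(5, 12) = 210. ✓
s = 7: P(7, 9) = 189 and P(7, 10) = 235; 210 is not s-gonal.
s = 8: P(8, 8) = 176 and P(8, 9) = 225; 210 is not s-gonal.
s = 11: P(11, 7) = 196 and P(11, 8) = 260; 210 is not s-gonal.
Hits: s ∈ {3, 5} → 2.

2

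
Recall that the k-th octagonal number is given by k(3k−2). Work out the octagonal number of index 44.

5720

The 44th octagonal number is n(3n−2) with n = 44.
44·(3·44 − 2) = 44·130 = 5720.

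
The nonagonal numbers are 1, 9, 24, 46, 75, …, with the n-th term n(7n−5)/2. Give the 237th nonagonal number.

195999

The 237th nonagonal number is n(7n−5)/2 with n = 237.
237·(7·237 − 5)/2 = 237·1654/2 = 237·827 = 195999.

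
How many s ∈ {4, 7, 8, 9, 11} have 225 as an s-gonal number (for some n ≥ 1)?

s = 4: P(4, 15) = 225. ✓
s = 7: P(7, 9) = 189 and P(7, 10) = 235; 225 is not s-gonal.
s = 8: P(8, 9) = 225. ✓
s = 9: P(9, 8) = 204 and P(9, 9) = 261; 225 is not s-gonal.
s = 11: P(11, 7) = 196 and P(11, 8) = 260; 225 is not s-gonal.
Hits: s ∈ {4, 8} → 2.

2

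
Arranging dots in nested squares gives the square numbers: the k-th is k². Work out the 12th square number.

The 12th square number is n² with n = 12.
12² = 144.

144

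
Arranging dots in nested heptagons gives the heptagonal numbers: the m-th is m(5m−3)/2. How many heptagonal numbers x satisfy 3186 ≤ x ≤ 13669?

The n-th heptagonal number is n(5n−3)/2.
Smallest index with value ≥ 3186: n = 36 (giving 3186).
Largest index with value ≤ 13669: n = 74 (giving 13579).
Indices 36 through 74: 39 terms.

39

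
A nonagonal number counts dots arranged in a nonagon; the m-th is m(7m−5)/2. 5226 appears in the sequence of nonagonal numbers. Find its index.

39

Set n(7n−5)/2 = 5226, giving 7n² − 5n − 10452 = 0.
The discriminant is 25 + 56·5226 = 292681, and √292681 = 541.
So n = (5 + 541) / 14 = 546/14 = 39.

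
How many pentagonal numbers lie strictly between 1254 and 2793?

The n-th pentagonal number is n(3n−1)/2.
Smallest index with value > 1254: n = 30 (giving 1335).
Largest index with value < 2793: n = 43 (giving 2752).
Indices 30 through 43: 14 terms.

14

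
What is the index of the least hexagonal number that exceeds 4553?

Solve n(2n−1) > 4553 for integer n.
The largest n with value ≤ 4553 is 47 (since 4371 ≤ 4553 < 4560), so the first above is n = 48, value 4560.

48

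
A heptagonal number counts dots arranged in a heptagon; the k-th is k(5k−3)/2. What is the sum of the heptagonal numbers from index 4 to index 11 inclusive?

1140

Σ i(5i−3)/2 = (5Σi² − 3Σi) / 2 over i = 4..11.
Σi = 66 − 6 = 60 and Σi² = 506 − 14 = 492.
(5·492 − 3·60) / 2 = 2280/2 = 1140.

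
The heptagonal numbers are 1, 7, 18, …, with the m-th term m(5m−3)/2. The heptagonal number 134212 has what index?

232

Set n(5n−3)/2 = 134212, giving 5n² − 3n − 268424 = 0.
The discriminant is 9 + 40·134212 = 5368489, and √5368489 = 2317.
So n = (3 + 2317) / 10 = 2320/10 = 232.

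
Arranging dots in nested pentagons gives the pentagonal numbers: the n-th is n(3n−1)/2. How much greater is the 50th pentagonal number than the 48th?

50·(3·50 − 1)/2 = 3725 and 48·(3·48 − 1)/2 = 3432.
Difference: 3725 − 3432 = 293.

293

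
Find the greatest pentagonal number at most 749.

715

Solve n(3n−1)/2 ≤ 749 for integer n.
n = 22 gives 715 ≤ 749, while n = 23 gives 782 > 749; so the answer is 715.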